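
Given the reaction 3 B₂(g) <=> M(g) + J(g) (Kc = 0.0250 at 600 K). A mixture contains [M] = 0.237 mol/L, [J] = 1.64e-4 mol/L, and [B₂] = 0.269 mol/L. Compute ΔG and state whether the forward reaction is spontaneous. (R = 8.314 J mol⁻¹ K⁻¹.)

Qc = [M]·[J] / [B₂]³ = (0.237)·(1.64e-4) / (0.269)³ = 0.00200
ΔG = RT ln(Qc/Kc) = (8.314 J mol⁻¹ K⁻¹)(600 K) × ln(0.00200/0.0250)
   = (4.988 kJ/mol)(-2.526) = -12.6 kJ/mol
ΔG < 0, so the forward reaction is spontaneous (proceeds forward).

ΔG = -12.6 kJ/mol; the forward reaction is spontaneous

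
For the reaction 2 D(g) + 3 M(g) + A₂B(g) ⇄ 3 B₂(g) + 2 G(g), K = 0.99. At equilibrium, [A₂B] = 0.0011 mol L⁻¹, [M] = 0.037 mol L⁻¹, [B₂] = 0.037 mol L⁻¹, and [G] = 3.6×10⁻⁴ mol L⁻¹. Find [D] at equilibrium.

[D] = 0.011 mol L⁻¹

At equilibrium, K = [B₂]³·[G]² / ([D]²·[M]³·[A₂B]) = 0.99.
(0.037)³·(3.6×10⁻⁴)² / (([D])²·(0.037)³·(0.0011)) = 0.99
[D]² = 1.19×10⁻⁴ ⇒ [D] = 0.011 mol L⁻¹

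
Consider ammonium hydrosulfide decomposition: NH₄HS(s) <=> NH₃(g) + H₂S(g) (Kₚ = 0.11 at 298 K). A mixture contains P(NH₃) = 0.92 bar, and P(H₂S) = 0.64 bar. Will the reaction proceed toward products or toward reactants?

(NH₄HS is a pure solid — omitted from Qₚ.)
Qₚ = P(NH₃)·P(H₂S) = (0.92)·(0.64) = 0.59
Qₚ = 0.59 > Kₚ = 0.11, so the reverse reaction proceeds.

reverse (toward reactants)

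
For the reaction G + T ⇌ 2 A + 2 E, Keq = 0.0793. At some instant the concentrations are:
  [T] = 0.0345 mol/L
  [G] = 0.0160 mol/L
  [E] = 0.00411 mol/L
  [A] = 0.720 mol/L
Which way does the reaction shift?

Q = [A]²·[E]² / ([G]·[T]) = (0.720)²·(0.00411)² / ((0.0160)·(0.0345)) = 0.0159
Q = 0.0159 < Keq = 0.0793, so the forward reaction proceeds.

toward products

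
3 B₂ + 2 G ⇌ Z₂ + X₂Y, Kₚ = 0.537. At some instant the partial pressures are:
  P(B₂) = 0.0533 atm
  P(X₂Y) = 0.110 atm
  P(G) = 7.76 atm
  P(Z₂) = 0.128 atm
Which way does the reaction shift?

Qₚ = P(Z₂)·P(X₂Y) / (P(B₂)³·P(G)²) = (0.128)·(0.110) / ((0.0533)³·(7.76)²) = 1.54
Qₚ = 1.54 > Kₚ = 0.537, so the reverse reaction proceeds.

toward reactants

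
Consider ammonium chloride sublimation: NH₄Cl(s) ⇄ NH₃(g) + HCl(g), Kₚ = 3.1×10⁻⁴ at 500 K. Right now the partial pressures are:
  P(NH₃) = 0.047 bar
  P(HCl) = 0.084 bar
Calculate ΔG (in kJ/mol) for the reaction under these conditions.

ΔG = 10.6 kJ/mol

(NH₄Cl is a pure solid — omitted from Qₚ.)
Qₚ = P(NH₃)·P(HCl) = (0.047)·(0.084) = 0.00395
ΔG = RT ln(Qₚ/Kₚ) = (8.314 J mol⁻¹ K⁻¹)(500 K) × ln(0.00395/3.1×10⁻⁴)
   = (4.157 kJ/mol)(2.545) = 10.6 kJ/mol
ΔG > 0, so the forward reaction is non-spontaneous (proceeds in reverse).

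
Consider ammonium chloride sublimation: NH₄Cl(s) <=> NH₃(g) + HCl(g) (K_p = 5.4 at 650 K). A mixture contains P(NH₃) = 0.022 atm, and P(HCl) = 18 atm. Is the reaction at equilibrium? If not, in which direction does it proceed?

forward (toward products)

(NH₄Cl is a pure solid — omitted from Q_p.)
Q_p = P(NH₃)·P(HCl) = (0.022)·(18) = 0.40
Q_p = 0.40 < K_p = 5.4, so the forward reaction proceeds.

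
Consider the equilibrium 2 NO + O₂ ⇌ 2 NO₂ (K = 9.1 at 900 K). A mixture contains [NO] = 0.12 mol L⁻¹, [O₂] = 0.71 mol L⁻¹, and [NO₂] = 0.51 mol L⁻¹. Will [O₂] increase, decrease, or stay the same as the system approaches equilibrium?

Q = [NO₂]² / ([NO]²·[O₂]) = (0.51)² / ((0.12)²·(0.71)) = 25
Q = 25 > K = 9.1: net reverse reaction.
O₂ is a reactant, so it increases.

increase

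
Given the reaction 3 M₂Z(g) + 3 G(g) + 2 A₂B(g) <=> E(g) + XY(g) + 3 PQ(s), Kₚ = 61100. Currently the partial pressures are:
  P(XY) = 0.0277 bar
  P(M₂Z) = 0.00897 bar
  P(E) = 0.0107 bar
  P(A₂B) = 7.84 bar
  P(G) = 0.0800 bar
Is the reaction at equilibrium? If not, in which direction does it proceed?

(PQ is a pure solid — omitted from Qₚ.)
Qₚ = P(E)·P(XY) / (P(M₂Z)³·P(G)³·P(A₂B)²) = (0.0107)·(0.0277) / ((0.00897)³·(0.0800)³·(7.84)²) = 13000
Qₚ = 13000 < Kₚ = 61100, so the forward reaction proceeds.

to the right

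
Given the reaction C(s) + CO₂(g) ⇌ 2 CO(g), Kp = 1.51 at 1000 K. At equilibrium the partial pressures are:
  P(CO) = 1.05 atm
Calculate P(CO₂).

(C is a pure solid — omitted from Kp.)
At equilibrium, Kp = P(CO)² / P(CO₂) = 1.51.
(1.05)² / (P(CO₂)) = 1.51
P(CO₂) = 0.730 atm

P(CO₂) = 0.730 atm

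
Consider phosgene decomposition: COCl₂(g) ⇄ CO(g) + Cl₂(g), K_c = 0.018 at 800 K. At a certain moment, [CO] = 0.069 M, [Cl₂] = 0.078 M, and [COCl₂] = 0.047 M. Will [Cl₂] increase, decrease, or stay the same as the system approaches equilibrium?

decrease

Q_c = [CO]·[Cl₂] / [COCl₂] = (0.069)·(0.078) / (0.047) = 0.11
Q_c = 0.11 > K_c = 0.018: net reverse reaction.
Cl₂ is a product, so it decreases.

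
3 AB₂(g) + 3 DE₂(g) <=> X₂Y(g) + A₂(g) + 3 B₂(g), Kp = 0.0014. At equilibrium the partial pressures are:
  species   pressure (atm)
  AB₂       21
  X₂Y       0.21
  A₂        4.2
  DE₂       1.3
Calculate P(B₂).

At equilibrium, Kp = P(X₂Y)·P(A₂)·P(B₂)³ / (P(AB₂)³·P(DE₂)³) = 0.0014.
(0.21)·(4.2)·(P(B₂))³ / ((21)³·(1.3)³) = 0.0014
P(B₂)³ = 32.3 ⇒ P(B₂) = 3.2 atm

P(B₂) = 3.2 atm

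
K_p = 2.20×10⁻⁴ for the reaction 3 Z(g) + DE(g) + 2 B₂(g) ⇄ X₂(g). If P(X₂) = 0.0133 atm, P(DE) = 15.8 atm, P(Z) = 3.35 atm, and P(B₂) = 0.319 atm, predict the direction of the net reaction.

Q_p = P(X₂) / (P(Z)³·P(DE)·P(B₂)²) = (0.0133) / ((3.35)³·(15.8)·(0.319)²) = 2.20×10⁻⁴
Q_p = 2.20×10⁻⁴ = K_p, so the system is already at equilibrium.

at equilibrium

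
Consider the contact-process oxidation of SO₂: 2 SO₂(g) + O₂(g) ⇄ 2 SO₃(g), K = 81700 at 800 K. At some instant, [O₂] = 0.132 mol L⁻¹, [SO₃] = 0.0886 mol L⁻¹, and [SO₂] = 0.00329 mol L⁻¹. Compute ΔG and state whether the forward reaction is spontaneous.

Q = [SO₃]² / ([SO₂]²·[O₂]) = (0.0886)² / ((0.00329)²·(0.132)) = 5490
ΔG = RT ln(Q/K) = (8.314 J mol⁻¹ K⁻¹)(800 K) × ln(5490/81700)
   = (6.651 kJ/mol)(-2.700) = -18.0 kJ/mol
ΔG < 0, so the forward reaction is spontaneous (proceeds forward).

ΔG = -18.0 kJ/mol; the forward reaction is spontaneous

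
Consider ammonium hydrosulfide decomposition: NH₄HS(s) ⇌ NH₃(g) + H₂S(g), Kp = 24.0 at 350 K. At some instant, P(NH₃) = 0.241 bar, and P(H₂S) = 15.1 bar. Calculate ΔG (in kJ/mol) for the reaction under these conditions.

ΔG = -5.49 kJ/mol

(NH₄HS is a pure solid — omitted from Qp.)
Qp = P(NH₃)·P(H₂S) = (0.241)·(15.1) = 3.64
ΔG = RT ln(Qp/Kp) = (8.314 J mol⁻¹ K⁻¹)(350 K) × ln(3.64/24.0)
   = (2.910 kJ/mol)(-1.886) = -5.49 kJ/mol
ΔG < 0, so the forward reaction is spontaneous (proceeds forward).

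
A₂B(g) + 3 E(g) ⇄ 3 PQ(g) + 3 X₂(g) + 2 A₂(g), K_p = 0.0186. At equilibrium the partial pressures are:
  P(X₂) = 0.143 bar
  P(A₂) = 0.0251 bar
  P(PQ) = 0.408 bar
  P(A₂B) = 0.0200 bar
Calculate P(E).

At equilibrium, K_p = P(PQ)³·P(X₂)³·P(A₂)² / (P(A₂B)·P(E)³) = 0.0186.
(0.408)³·(0.143)³·(0.0251)² / ((0.0200)·(P(E))³) = 0.0186
P(E)³ = 3.36×10⁻⁴ ⇒ P(E) = 0.0695 bar

P(E) = 0.0695 bar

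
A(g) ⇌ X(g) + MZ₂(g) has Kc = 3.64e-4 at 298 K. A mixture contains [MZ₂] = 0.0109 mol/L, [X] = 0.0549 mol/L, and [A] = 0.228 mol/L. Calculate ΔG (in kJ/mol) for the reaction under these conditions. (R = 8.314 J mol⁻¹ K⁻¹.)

Qc = [X]·[MZ₂] / [A] = (0.0549)·(0.0109) / (0.228) = 0.00262
ΔG = RT ln(Qc/Kc) = (8.314 J mol⁻¹ K⁻¹)(298 K) × ln(0.00262/3.64e-4)
   = (2.478 kJ/mol)(1.974) = 4.89 kJ/mol
ΔG > 0, so the forward reaction is non-spontaneous (proceeds in reverse).

ΔG = 4.89 kJ/mol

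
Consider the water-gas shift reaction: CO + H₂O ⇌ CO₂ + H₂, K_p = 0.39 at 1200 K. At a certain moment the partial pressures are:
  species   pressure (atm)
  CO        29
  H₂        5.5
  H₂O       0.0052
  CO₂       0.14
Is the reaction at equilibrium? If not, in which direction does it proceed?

in the reverse direction

Q_p = P(CO₂)·P(H₂) / (P(CO)·P(H₂O)) = (0.14)·(5.5) / ((29)·(0.0052)) = 5.1
Q_p = 5.1 > K_p = 0.39, so the reverse reaction proceeds.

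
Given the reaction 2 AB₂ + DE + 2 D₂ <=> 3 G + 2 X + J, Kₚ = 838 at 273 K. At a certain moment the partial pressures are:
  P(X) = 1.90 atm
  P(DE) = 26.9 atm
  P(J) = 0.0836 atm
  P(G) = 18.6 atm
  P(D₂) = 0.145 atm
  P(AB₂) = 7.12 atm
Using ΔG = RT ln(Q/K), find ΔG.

ΔG = -5.71 kJ/mol

Qₚ = P(G)³·P(X)²·P(J) / (P(AB₂)²·P(DE)·P(D₂)²) = (18.6)³·(1.90)²·(0.0836) / ((7.12)²·(26.9)·(0.145)²) = 67.7
ΔG = RT ln(Qₚ/Kₚ) = (8.314 J mol⁻¹ K⁻¹)(273 K) × ln(67.7/838)
   = (2.270 kJ/mol)(-2.516) = -5.71 kJ/mol
ΔG < 0, so the forward reaction is spontaneous (proceeds forward).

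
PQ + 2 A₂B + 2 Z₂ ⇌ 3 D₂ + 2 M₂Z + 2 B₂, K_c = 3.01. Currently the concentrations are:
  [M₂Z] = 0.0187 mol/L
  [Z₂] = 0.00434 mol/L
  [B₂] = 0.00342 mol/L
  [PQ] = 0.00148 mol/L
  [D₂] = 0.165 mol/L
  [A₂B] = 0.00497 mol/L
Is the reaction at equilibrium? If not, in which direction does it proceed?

Q_c = [D₂]³·[M₂Z]²·[B₂]² / ([PQ]·[A₂B]²·[Z₂]²) = (0.165)³·(0.0187)²·(0.00342)² / ((0.00148)·(0.00497)²·(0.00434)²) = 26.7
Q_c = 26.7 > K_c = 3.01, so the reverse reaction proceeds.

reverse (toward reactants)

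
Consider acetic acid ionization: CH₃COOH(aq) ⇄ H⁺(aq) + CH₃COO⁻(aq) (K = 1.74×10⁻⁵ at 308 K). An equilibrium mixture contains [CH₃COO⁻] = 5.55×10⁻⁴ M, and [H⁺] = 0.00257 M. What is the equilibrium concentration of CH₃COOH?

[CH₃COOH] = 0.0820 M

At equilibrium, K = [H⁺]·[CH₃COO⁻] / [CH₃COOH] = 1.74×10⁻⁵.
(0.00257)·(5.55×10⁻⁴) / ([CH₃COOH]) = 1.74×10⁻⁵
[CH₃COOH] = 0.0820 M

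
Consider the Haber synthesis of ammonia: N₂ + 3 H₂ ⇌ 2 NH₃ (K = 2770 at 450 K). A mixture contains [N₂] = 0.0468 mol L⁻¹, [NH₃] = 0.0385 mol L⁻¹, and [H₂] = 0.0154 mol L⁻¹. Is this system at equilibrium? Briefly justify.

no; Q > K, reaction proceeds in reverse

Q = [NH₃]² / ([N₂]·[H₂]³) = (0.0385)² / ((0.0468)·(0.0154)³) = 8670
Q = 8670 > K = 2770: net reverse reaction.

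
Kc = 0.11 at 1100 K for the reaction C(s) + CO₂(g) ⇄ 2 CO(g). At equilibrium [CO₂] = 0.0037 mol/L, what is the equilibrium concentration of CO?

[CO] = 0.020 mol/L

(C is a pure solid — omitted from Kc.)
At equilibrium, Kc = [CO]² / [CO₂] = 0.11.
([CO])² / (0.0037) = 0.11
[CO]² = 4.07×10⁻⁴ ⇒ [CO] = 0.020 mol/L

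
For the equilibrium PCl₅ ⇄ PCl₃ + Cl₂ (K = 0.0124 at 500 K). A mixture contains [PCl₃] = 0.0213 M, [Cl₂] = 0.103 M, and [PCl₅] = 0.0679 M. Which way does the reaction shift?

Q = [PCl₃]·[Cl₂] / [PCl₅] = (0.0213)·(0.103) / (0.0679) = 0.0323
Q = 0.0323 > K = 0.0124, so the reverse reaction proceeds.

to the left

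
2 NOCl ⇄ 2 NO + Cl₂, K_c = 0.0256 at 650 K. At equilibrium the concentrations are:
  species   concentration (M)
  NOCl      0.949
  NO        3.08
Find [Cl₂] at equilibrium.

At equilibrium, K_c = [NO]²·[Cl₂] / [NOCl]² = 0.0256.
(3.08)²·([Cl₂]) / (0.949)² = 0.0256
[Cl₂] = 0.00243 M

[Cl₂] = 0.00243 M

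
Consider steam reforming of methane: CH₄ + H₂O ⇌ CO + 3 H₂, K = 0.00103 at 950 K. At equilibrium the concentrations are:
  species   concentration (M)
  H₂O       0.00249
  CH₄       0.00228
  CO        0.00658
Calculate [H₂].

[H₂] = 0.00961 M

At equilibrium, K = [CO]·[H₂]³ / ([CH₄]·[H₂O]) = 0.00103.
(0.00658)·([H₂])³ / ((0.00228)·(0.00249)) = 0.00103
[H₂]³ = 8.89e-7 ⇒ [H₂] = 0.00961 M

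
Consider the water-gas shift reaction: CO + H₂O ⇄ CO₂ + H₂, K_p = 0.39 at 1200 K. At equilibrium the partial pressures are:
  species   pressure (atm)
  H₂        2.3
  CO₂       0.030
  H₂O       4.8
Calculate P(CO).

P(CO) = 0.037 atm

At equilibrium, K_p = P(CO₂)·P(H₂) / (P(CO)·P(H₂O)) = 0.39.
(0.030)·(2.3) / ((P(CO))·(4.8)) = 0.39
P(CO) = 0.0369 = 0.037 atm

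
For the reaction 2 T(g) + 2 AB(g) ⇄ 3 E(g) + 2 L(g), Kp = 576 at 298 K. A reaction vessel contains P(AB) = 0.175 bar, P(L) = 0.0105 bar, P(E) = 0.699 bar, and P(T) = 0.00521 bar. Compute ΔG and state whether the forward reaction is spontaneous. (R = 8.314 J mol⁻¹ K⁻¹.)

ΔG = -6.30 kJ/mol; the forward reaction is spontaneous

Qp = P(E)³·P(L)² / (P(T)²·P(AB)²) = (0.699)³·(0.0105)² / ((0.00521)²·(0.175)²) = 45.3
ΔG = RT ln(Qp/Kp) = (8.314 J mol⁻¹ K⁻¹)(298 K) × ln(45.3/576)
   = (2.478 kJ/mol)(-2.543) = -6.30 kJ/mol
ΔG < 0, so the forward reaction is spontaneous (proceeds forward).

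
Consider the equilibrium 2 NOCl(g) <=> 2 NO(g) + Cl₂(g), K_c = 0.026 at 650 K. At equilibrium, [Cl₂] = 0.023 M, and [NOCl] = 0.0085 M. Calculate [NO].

At equilibrium, K_c = [NO]²·[Cl₂] / [NOCl]² = 0.026.
([NO])²·(0.023) / (0.0085)² = 0.026
[NO]² = 8.17×10⁻⁵ ⇒ [NO] = 0.0090 M

[NO] = 0.0090 M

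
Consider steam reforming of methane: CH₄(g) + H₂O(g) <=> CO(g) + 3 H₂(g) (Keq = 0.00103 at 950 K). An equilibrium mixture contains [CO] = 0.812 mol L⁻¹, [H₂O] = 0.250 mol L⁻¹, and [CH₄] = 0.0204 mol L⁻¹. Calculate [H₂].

At equilibrium, Keq = [CO]·[H₂]³ / ([CH₄]·[H₂O]) = 0.00103.
(0.812)·([H₂])³ / ((0.0204)·(0.250)) = 0.00103
[H₂]³ = 6.47e-6 ⇒ [H₂] = 0.0186 mol L⁻¹

[H₂] = 0.0186 mol L⁻¹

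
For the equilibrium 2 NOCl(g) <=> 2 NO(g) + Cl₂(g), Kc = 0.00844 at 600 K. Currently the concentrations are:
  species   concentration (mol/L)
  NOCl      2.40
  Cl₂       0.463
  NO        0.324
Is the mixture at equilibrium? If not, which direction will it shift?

Qc = [NO]²·[Cl₂] / [NOCl]² = (0.324)²·(0.463) / (2.40)² = 0.00844
Qc = 0.00844 = Kc; the system is at equilibrium.

yes, at equilibrium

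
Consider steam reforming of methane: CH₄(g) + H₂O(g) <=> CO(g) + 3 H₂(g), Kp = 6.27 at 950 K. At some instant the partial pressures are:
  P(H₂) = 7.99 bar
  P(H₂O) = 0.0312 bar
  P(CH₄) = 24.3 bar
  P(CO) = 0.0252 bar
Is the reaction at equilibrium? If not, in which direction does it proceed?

in the reverse direction

Qp = P(CO)·P(H₂)³ / (P(CH₄)·P(H₂O)) = (0.0252)·(7.99)³ / ((24.3)·(0.0312)) = 17.0
Qp = 17.0 > Kp = 6.27, so the reverse reaction proceeds.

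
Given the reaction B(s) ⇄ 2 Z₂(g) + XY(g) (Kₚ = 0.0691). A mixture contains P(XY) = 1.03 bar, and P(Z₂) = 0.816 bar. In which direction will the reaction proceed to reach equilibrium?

(B is a pure solid — omitted from Qₚ.)
Qₚ = P(Z₂)²·P(XY) = (0.816)²·(1.03) = 0.686
Qₚ = 0.686 > Kₚ = 0.0691, so the reverse reaction proceeds.

reverse (toward reactants)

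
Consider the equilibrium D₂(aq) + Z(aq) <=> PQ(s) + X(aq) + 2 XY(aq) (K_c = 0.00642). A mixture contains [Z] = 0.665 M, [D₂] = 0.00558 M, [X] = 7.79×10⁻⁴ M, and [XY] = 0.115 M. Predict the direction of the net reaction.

(PQ is a pure solid — omitted from Q_c.)
Q_c = [X]·[XY]² / ([D₂]·[Z]) = (7.79×10⁻⁴)·(0.115)² / ((0.00558)·(0.665)) = 0.00278
Q_c = 0.00278 < K_c = 0.00642, so the forward reaction proceeds.

in the forward direction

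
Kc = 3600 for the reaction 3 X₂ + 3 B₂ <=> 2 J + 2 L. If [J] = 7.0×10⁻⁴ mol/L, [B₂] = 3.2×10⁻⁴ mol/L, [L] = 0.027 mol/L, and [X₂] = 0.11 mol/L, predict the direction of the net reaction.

to the left

Qc = [J]²·[L]² / ([X₂]³·[B₂]³) = (7.0×10⁻⁴)²·(0.027)² / ((0.11)³·(3.2×10⁻⁴)³) = 8200
Qc = 8200 > Kc = 3600, so the reverse reaction proceeds.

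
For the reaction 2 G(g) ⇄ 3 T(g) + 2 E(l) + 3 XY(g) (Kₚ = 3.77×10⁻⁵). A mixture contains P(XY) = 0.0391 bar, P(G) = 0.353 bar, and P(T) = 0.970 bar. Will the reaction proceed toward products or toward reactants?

reverse (toward reactants)

(E is a pure liquid — omitted from Qₚ.)
Qₚ = P(T)³·P(XY)³ / P(G)² = (0.970)³·(0.0391)³ / (0.353)² = 4.38×10⁻⁴
Qₚ = 4.38×10⁻⁴ > Kₚ = 3.77×10⁻⁵, so the reverse reaction proceeds.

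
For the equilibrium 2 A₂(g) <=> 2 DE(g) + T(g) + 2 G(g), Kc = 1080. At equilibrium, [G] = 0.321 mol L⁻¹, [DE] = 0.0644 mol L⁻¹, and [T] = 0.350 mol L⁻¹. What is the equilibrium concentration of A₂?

At equilibrium, Kc = [DE]²·[T]·[G]² / [A₂]² = 1080.
(0.0644)²·(0.350)·(0.321)² / ([A₂])² = 1080
[A₂]² = 1.38×10⁻⁷ ⇒ [A₂] = 3.72×10⁻⁴ mol L⁻¹

[A₂] = 3.72×10⁻⁴ mol L⁻¹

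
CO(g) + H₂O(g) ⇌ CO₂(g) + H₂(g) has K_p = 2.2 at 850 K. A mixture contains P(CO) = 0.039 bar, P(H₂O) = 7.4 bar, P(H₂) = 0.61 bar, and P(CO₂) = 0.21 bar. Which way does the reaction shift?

in the forward direction

Q_p = P(CO₂)·P(H₂) / (P(CO)·P(H₂O)) = (0.21)·(0.61) / ((0.039)·(7.4)) = 0.44
Q_p = 0.44 < K_p = 2.2, so the forward reaction proceeds.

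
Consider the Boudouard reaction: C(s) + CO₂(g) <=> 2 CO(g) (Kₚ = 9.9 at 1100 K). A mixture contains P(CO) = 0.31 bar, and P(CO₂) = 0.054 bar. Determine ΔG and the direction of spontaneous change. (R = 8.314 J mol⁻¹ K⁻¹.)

(C is a pure solid — omitted from Qₚ.)
Qₚ = P(CO)² / P(CO₂) = (0.31)² / (0.054) = 1.78
ΔG = RT ln(Qₚ/Kₚ) = (8.314 J mol⁻¹ K⁻¹)(1100 K) × ln(1.78/9.9)
   = (9.145 kJ/mol)(-1.716) = -15.7 kJ/mol
ΔG < 0, so the forward reaction is spontaneous (proceeds forward).

ΔG = -15.7 kJ/mol; the forward reaction is spontaneous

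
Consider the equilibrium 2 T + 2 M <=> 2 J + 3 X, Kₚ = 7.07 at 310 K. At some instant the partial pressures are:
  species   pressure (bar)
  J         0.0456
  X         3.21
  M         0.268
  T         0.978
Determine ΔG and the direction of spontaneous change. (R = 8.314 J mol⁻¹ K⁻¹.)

ΔG = -5.04 kJ/mol; the forward reaction is spontaneous

Qₚ = P(J)²·P(X)³ / (P(T)²·P(M)²) = (0.0456)²·(3.21)³ / ((0.978)²·(0.268)²) = 1.00
ΔG = RT ln(Qₚ/Kₚ) = (8.314 J mol⁻¹ K⁻¹)(310 K) × ln(1.00/7.07)
   = (2.577 kJ/mol)(-1.956) = -5.04 kJ/mol
ΔG < 0, so the forward reaction is spontaneous (proceeds forward).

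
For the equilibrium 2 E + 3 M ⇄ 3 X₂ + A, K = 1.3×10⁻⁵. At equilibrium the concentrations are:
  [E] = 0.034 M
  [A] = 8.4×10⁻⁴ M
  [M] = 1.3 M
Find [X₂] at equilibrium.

[X₂] = 0.034 M

At equilibrium, K = [X₂]³·[A] / ([E]²·[M]³) = 1.3×10⁻⁵.
([X₂])³·(8.4×10⁻⁴) / ((0.034)²·(1.3)³) = 1.3×10⁻⁵
[X₂]³ = 3.93×10⁻⁵ ⇒ [X₂] = 0.034 M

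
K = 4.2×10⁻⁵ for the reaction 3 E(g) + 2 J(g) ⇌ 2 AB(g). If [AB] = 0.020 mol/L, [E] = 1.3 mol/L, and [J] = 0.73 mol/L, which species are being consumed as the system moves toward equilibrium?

Q = [AB]² / ([E]³·[J]²) = (0.020)² / ((1.3)³·(0.73)²) = 3.4×10⁻⁴
Q = 3.4×10⁻⁴ > K = 4.2×10⁻⁵: net reverse reaction.

AB (products)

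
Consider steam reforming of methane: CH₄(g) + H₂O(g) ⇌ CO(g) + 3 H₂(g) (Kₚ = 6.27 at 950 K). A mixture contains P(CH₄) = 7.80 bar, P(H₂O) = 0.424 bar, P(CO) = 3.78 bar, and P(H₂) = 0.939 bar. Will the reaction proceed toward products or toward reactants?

Qₚ = P(CO)·P(H₂)³ / (P(CH₄)·P(H₂O)) = (3.78)·(0.939)³ / ((7.80)·(0.424)) = 0.946
Qₚ = 0.946 < Kₚ = 6.27, so the forward reaction proceeds.

to the right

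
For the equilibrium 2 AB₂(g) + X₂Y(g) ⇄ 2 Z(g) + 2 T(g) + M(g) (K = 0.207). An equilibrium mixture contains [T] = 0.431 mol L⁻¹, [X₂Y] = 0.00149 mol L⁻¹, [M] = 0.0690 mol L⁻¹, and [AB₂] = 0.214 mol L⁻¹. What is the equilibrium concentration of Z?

At equilibrium, K = [Z]²·[T]²·[M] / ([AB₂]²·[X₂Y]) = 0.207.
([Z])²·(0.431)²·(0.0690) / ((0.214)²·(0.00149)) = 0.207
[Z]² = 0.00110 ⇒ [Z] = 0.0332 mol L⁻¹

[Z] = 0.0332 mol L⁻¹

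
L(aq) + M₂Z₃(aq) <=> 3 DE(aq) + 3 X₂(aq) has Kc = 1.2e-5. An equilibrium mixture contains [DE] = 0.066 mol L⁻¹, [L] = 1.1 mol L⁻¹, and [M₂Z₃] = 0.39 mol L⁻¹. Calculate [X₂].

[X₂] = 0.26 mol L⁻¹

At equilibrium, Kc = [DE]³·[X₂]³ / ([L]·[M₂Z₃]) = 1.2e-5.
(0.066)³·([X₂])³ / ((1.1)·(0.39)) = 1.2e-5
[X₂]³ = 0.0179 ⇒ [X₂] = 0.26 mol L⁻¹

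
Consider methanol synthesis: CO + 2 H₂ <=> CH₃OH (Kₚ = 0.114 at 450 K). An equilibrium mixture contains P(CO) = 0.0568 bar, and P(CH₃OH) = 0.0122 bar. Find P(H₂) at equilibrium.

P(H₂) = 1.37 bar

At equilibrium, Kₚ = P(CH₃OH) / (P(CO)·P(H₂)²) = 0.114.
(0.0122) / ((0.0568)·(P(H₂))²) = 0.114
P(H₂)² = 1.88 ⇒ P(H₂) = 1.37 bar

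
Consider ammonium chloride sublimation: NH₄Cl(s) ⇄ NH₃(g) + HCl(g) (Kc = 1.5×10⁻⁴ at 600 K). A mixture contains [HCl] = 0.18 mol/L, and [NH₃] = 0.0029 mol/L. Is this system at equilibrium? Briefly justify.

(NH₄Cl is a pure solid — omitted from Qc.)
Qc = [NH₃]·[HCl] = (0.0029)·(0.18) = 5.2×10⁻⁴
Qc = 5.2×10⁻⁴ > Kc = 1.5×10⁻⁴: net reverse reaction.

no; Q > K, reaction proceeds in reverse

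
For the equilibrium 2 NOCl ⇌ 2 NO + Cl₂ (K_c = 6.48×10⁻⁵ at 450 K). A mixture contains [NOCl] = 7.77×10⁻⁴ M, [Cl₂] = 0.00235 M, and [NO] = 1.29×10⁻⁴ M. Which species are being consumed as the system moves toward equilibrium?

none (at equilibrium)

Q_c = [NO]²·[Cl₂] / [NOCl]² = (1.29×10⁻⁴)²·(0.00235) / (7.77×10⁻⁴)² = 6.48×10⁻⁵
Q_c = 6.48×10⁻⁵ = K_c; the system is at equilibrium.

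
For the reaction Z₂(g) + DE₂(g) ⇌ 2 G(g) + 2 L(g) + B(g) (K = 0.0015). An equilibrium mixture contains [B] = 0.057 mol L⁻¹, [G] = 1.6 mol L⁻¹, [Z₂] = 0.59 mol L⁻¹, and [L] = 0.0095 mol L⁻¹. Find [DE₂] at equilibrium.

[DE₂] = 0.015 mol L⁻¹

At equilibrium, K = [G]²·[L]²·[B] / ([Z₂]·[DE₂]) = 0.0015.
(1.6)²·(0.0095)²·(0.057) / ((0.59)·([DE₂])) = 0.0015
[DE₂] = 0.0149 = 0.015 mol L⁻¹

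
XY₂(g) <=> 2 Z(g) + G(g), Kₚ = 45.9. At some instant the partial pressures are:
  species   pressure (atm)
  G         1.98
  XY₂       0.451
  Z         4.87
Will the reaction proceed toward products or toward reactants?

toward reactants

Qₚ = P(Z)²·P(G) / P(XY₂) = (4.87)²·(1.98) / (0.451) = 104
Qₚ = 104 > Kₚ = 45.9, so the reverse reaction proceeds.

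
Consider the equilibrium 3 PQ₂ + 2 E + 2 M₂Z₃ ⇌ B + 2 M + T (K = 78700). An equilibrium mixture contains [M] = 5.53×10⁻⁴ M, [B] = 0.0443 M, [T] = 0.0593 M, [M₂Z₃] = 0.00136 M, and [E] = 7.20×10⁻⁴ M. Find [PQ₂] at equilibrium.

[PQ₂] = 0.220 M

At equilibrium, K = [B]·[M]²·[T] / ([PQ₂]³·[E]²·[M₂Z₃]²) = 78700.
(0.0443)·(5.53×10⁻⁴)²·(0.0593) / (([PQ₂])³·(7.20×10⁻⁴)²·(0.00136)²) = 78700
[PQ₂]³ = 0.0106 ⇒ [PQ₂] = 0.220 M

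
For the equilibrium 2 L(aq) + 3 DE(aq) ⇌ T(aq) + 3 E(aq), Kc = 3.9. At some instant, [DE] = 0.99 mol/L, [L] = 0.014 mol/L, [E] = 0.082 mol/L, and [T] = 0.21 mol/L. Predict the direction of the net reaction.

toward products

Qc = [T]·[E]³ / ([L]²·[DE]³) = (0.21)·(0.082)³ / ((0.014)²·(0.99)³) = 0.61
Qc = 0.61 < Kc = 3.9, so the forward reaction proceeds.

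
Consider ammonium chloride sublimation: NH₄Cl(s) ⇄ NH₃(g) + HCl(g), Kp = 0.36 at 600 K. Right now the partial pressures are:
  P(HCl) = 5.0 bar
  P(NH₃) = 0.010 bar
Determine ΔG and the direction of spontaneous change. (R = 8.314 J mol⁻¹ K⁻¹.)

(NH₄Cl is a pure solid — omitted from Qp.)
Qp = P(NH₃)·P(HCl) = (0.010)·(5.0) = 0.0500
ΔG = RT ln(Qp/Kp) = (8.314 J mol⁻¹ K⁻¹)(600 K) × ln(0.0500/0.36)
   = (4.988 kJ/mol)(-1.974) = -9.85 kJ/mol
ΔG < 0, so the forward reaction is spontaneous (proceeds forward).

ΔG = -9.85 kJ/mol; the forward reaction is spontaneous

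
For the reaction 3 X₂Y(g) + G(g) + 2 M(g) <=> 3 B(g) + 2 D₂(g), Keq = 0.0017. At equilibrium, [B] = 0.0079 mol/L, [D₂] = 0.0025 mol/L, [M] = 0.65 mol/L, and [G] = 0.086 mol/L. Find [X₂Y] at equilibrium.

At equilibrium, Keq = [B]³·[D₂]² / ([X₂Y]³·[G]·[M]²) = 0.0017.
(0.0079)³·(0.0025)² / (([X₂Y])³·(0.086)·(0.65)²) = 0.0017
[X₂Y]³ = 4.99e-8 ⇒ [X₂Y] = 0.0037 mol/L

[X₂Y] = 0.0037 mol/L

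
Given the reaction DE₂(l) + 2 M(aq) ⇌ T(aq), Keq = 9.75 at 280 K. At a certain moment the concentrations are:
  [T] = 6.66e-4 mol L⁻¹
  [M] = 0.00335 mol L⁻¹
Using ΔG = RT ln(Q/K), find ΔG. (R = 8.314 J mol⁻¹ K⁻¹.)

ΔG = 4.20 kJ/mol

(DE₂ is a pure liquid — omitted from Q.)
Q = [T] / [M]² = (6.66e-4) / (0.00335)² = 59.3
ΔG = RT ln(Q/Keq) = (8.314 J mol⁻¹ K⁻¹)(280 K) × ln(59.3/9.75)
   = (2.328 kJ/mol)(1.805) = 4.20 kJ/mol
ΔG > 0, so the forward reaction is non-spontaneous (proceeds in reverse).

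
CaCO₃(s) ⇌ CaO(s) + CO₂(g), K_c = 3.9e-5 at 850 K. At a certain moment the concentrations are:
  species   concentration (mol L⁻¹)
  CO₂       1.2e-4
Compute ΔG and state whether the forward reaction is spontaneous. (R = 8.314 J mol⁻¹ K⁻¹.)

(CaCO₃, CaO are pure solids — omitted from Q_c.)
Q_c = [CO₂] = 1.20e-4
ΔG = RT ln(Q_c/K_c) = (8.314 J mol⁻¹ K⁻¹)(850 K) × ln(1.20e-4/3.9e-5)
   = (7.067 kJ/mol)(1.124) = 7.94 kJ/mol
ΔG > 0, so the forward reaction is non-spontaneous (proceeds in reverse).

ΔG = 7.94 kJ/mol; the forward reaction is non-spontaneous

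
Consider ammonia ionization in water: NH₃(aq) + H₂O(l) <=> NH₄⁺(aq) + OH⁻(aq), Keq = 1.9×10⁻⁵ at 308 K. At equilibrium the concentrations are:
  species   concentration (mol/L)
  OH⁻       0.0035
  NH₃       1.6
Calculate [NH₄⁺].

[NH₄⁺] = 0.0087 mol/L

(H₂O is a pure liquid — omitted from Keq.)
At equilibrium, Keq = [NH₄⁺]·[OH⁻] / [NH₃] = 1.9×10⁻⁵.
([NH₄⁺])·(0.0035) / (1.6) = 1.9×10⁻⁵
[NH₄⁺] = 0.00869 = 0.0087 mol/L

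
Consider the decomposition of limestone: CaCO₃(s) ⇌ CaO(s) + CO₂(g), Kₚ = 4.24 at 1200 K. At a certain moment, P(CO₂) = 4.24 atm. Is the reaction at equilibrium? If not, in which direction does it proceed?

(CaCO₃, CaO are pure solids — omitted from Qₚ.)
Qₚ = P(CO₂) = 4.24
Qₚ = 4.24 = Kₚ, so the system is already at equilibrium.

no net change (already at equilibrium)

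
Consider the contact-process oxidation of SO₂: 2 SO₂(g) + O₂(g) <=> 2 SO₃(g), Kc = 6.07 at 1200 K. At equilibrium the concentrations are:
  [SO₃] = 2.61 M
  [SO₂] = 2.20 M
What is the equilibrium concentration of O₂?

At equilibrium, Kc = [SO₃]² / ([SO₂]²·[O₂]) = 6.07.
(2.61)² / ((2.20)²·([O₂])) = 6.07
[O₂] = 0.232 M

[O₂] = 0.232 M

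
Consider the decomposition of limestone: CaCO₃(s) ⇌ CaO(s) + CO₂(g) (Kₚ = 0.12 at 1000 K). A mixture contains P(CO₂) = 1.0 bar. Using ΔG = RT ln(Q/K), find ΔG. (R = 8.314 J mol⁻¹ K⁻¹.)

(CaCO₃, CaO are pure solids — omitted from Qₚ.)
Qₚ = P(CO₂) = 1.00
ΔG = RT ln(Qₚ/Kₚ) = (8.314 J mol⁻¹ K⁻¹)(1000 K) × ln(1.00/0.12)
   = (8.314 kJ/mol)(2.120) = 17.6 kJ/mol
ΔG > 0, so the forward reaction is non-spontaneous (proceeds in reverse).

ΔG = 17.6 kJ/mol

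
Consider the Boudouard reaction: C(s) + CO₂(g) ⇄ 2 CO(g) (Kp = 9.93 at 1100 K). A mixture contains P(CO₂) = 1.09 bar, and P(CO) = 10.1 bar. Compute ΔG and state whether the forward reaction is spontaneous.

ΔG = 20.5 kJ/mol; the forward reaction is non-spontaneous

(C is a pure solid — omitted from Qp.)
Qp = P(CO)² / P(CO₂) = (10.1)² / (1.09) = 93.6
ΔG = RT ln(Qp/Kp) = (8.314 J mol⁻¹ K⁻¹)(1100 K) × ln(93.6/9.93)
   = (9.145 kJ/mol)(2.243) = 20.5 kJ/mol
ΔG > 0, so the forward reaction is non-spontaneous (proceeds in reverse).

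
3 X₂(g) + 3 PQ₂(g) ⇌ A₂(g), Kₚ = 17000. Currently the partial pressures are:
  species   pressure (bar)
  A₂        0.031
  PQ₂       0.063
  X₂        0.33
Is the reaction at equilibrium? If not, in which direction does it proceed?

to the right

Qₚ = P(A₂) / (P(X₂)³·P(PQ₂)³) = (0.031) / ((0.33)³·(0.063)³) = 3400
Qₚ = 3400 < Kₚ = 17000, so the forward reaction proceeds.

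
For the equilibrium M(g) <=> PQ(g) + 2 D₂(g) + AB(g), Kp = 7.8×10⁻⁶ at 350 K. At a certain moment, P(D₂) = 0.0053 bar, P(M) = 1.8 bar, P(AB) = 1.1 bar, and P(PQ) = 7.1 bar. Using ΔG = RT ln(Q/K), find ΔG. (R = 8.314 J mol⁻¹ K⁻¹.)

Qp = P(PQ)·P(D₂)²·P(AB) / P(M) = (7.1)·(0.0053)²·(1.1) / (1.8) = 1.22×10⁻⁴
ΔG = RT ln(Qp/Kp) = (8.314 J mol⁻¹ K⁻¹)(350 K) × ln(1.22×10⁻⁴/7.8×10⁻⁶)
   = (2.910 kJ/mol)(2.750) = 8.00 kJ/mol
ΔG > 0, so the forward reaction is non-spontaneous (proceeds in reverse).

ΔG = 8.00 kJ/mol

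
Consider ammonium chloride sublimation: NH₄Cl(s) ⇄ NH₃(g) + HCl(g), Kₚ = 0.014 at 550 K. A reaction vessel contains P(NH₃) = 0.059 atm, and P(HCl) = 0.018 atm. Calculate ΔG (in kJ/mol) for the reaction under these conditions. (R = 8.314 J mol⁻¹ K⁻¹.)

(NH₄Cl is a pure solid — omitted from Qₚ.)
Qₚ = P(NH₃)·P(HCl) = (0.059)·(0.018) = 0.00106
ΔG = RT ln(Qₚ/Kₚ) = (8.314 J mol⁻¹ K⁻¹)(550 K) × ln(0.00106/0.014)
   = (4.573 kJ/mol)(-2.581) = -11.8 kJ/mol
ΔG < 0, so the forward reaction is spontaneous (proceeds forward).

ΔG = -11.8 kJ/mol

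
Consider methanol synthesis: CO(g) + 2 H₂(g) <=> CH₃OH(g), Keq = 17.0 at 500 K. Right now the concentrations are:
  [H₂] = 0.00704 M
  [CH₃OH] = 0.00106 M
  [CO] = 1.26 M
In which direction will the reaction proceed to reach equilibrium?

at equilibrium

Q = [CH₃OH] / ([CO]·[H₂]²) = (0.00106) / ((1.26)·(0.00704)²) = 17.0
Q = 17.0 = Keq, so the system is already at equilibrium.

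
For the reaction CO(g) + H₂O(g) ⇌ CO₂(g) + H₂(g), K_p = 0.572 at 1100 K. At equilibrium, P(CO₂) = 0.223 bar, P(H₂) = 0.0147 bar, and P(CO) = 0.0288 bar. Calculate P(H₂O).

P(H₂O) = 0.199 bar

At equilibrium, K_p = P(CO₂)·P(H₂) / (P(CO)·P(H₂O)) = 0.572.
(0.223)·(0.0147) / ((0.0288)·(P(H₂O))) = 0.572
P(H₂O) = 0.199 bar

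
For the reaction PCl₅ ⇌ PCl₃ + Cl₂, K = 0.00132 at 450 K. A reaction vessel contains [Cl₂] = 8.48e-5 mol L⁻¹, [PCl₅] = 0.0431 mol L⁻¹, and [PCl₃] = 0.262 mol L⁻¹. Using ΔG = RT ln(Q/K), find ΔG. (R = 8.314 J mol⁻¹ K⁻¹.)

Q = [PCl₃]·[Cl₂] / [PCl₅] = (0.262)·(8.48e-5) / (0.0431) = 5.15e-4
ΔG = RT ln(Q/K) = (8.314 J mol⁻¹ K⁻¹)(450 K) × ln(5.15e-4/0.00132)
   = (3.741 kJ/mol)(-0.9412) = -3.52 kJ/mol
ΔG < 0, so the forward reaction is spontaneous (proceeds forward).

ΔG = -3.52 kJ/mol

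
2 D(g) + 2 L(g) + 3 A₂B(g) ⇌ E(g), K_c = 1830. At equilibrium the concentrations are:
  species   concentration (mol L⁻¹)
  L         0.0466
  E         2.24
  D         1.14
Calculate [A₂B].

[A₂B] = 0.757 mol L⁻¹

At equilibrium, K_c = [E] / ([D]²·[L]²·[A₂B]³) = 1830.
(2.24) / ((1.14)²·(0.0466)²·([A₂B])³) = 1830
[A₂B]³ = 0.434 ⇒ [A₂B] = 0.757 mol L⁻¹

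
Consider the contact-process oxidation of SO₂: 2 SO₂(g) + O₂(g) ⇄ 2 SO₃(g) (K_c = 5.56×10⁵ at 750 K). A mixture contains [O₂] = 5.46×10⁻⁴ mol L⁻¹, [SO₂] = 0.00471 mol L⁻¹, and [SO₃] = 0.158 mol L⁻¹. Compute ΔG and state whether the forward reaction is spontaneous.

ΔG = 8.17 kJ/mol; the forward reaction is non-spontaneous

Q_c = [SO₃]² / ([SO₂]²·[O₂]) = (0.158)² / ((0.00471)²·(5.46×10⁻⁴)) = 2.06×10⁶
ΔG = RT ln(Q_c/K_c) = (8.314 J mol⁻¹ K⁻¹)(750 K) × ln(2.06×10⁶/5.56×10⁵)
   = (6.236 kJ/mol)(1.310) = 8.17 kJ/mol
ΔG > 0, so the forward reaction is non-spontaneous (proceeds in reverse).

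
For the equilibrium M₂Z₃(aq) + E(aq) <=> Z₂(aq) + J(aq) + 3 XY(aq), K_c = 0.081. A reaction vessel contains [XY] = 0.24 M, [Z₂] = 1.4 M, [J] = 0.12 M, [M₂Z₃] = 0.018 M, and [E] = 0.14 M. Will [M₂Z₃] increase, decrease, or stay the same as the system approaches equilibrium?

Q_c = [Z₂]·[J]·[XY]³ / ([M₂Z₃]·[E]) = (1.4)·(0.12)·(0.24)³ / ((0.018)·(0.14)) = 0.92
Q_c = 0.92 > K_c = 0.081: net reverse reaction.
M₂Z₃ is a reactant, so it increases.

increase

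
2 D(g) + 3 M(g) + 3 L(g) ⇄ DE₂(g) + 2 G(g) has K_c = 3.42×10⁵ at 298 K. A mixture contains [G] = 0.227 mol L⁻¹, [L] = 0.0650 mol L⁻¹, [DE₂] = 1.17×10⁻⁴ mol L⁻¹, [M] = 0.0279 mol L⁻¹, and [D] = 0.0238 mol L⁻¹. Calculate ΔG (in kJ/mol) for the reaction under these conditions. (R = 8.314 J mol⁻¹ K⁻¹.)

Q_c = [DE₂]·[G]² / ([D]²·[M]³·[L]³) = (1.17×10⁻⁴)·(0.227)² / ((0.0238)²·(0.0279)³·(0.0650)³) = 1.78×10⁶
ΔG = RT ln(Q_c/K_c) = (8.314 J mol⁻¹ K⁻¹)(298 K) × ln(1.78×10⁶/3.42×10⁵)
   = (2.478 kJ/mol)(1.650) = 4.09 kJ/mol
ΔG > 0, so the forward reaction is non-spontaneous (proceeds in reverse).

ΔG = 4.09 kJ/mol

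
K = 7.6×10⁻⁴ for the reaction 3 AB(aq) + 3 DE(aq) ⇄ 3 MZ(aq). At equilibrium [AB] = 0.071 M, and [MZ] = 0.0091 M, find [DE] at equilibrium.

At equilibrium, K = [MZ]³ / ([AB]³·[DE]³) = 7.6×10⁻⁴.
(0.0091)³ / ((0.071)³·([DE])³) = 7.6×10⁻⁴
[DE]³ = 2.77 ⇒ [DE] = 1.4 M

[DE] = 1.4 M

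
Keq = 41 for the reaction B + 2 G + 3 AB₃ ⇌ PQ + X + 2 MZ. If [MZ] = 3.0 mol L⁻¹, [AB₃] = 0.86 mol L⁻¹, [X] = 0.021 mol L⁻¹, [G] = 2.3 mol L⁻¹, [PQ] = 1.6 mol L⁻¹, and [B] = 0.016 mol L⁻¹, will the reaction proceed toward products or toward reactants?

Q = [PQ]·[X]·[MZ]² / ([B]·[G]²·[AB₃]³) = (1.6)·(0.021)·(3.0)² / ((0.016)·(2.3)²·(0.86)³) = 5.6
Q = 5.6 < Keq = 41, so the forward reaction proceeds.

in the forward direction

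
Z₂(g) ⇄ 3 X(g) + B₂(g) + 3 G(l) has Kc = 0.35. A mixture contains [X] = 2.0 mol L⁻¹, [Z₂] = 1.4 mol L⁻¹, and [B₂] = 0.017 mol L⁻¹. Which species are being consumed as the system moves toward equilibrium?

(G is a pure liquid — omitted from Qc.)
Qc = [X]³·[B₂] / [Z₂] = (2.0)³·(0.017) / (1.4) = 0.097
Qc = 0.097 < Kc = 0.35: net forward reaction.

Z₂ (reactants)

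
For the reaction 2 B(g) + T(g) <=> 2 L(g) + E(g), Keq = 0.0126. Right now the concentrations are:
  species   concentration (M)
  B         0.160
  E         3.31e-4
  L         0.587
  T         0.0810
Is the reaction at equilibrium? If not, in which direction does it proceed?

to the left

Q = [L]²·[E] / ([B]²·[T]) = (0.587)²·(3.31e-4) / ((0.160)²·(0.0810)) = 0.0550
Q = 0.0550 > Keq = 0.0126, so the reverse reaction proceeds.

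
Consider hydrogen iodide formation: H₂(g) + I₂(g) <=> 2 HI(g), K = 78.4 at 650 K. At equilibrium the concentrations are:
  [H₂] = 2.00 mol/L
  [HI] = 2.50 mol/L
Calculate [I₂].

At equilibrium, K = [HI]² / ([H₂]·[I₂]) = 78.4.
(2.50)² / ((2.00)·([I₂])) = 78.4
[I₂] = 0.0399 mol/L

[I₂] = 0.0399 mol/L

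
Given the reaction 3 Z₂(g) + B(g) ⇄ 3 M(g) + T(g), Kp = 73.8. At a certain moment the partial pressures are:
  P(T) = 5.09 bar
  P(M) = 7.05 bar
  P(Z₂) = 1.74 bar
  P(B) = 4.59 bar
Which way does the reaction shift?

Qp = P(M)³·P(T) / (P(Z₂)³·P(B)) = (7.05)³·(5.09) / ((1.74)³·(4.59)) = 73.8
Qp = 73.8 = Kp, so the system is already at equilibrium.

no net change (already at equilibrium)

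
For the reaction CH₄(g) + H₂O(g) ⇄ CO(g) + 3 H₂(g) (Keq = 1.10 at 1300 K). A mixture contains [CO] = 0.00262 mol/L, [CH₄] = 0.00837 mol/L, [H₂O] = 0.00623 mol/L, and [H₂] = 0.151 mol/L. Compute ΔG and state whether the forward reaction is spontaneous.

ΔG = -20.0 kJ/mol; the forward reaction is spontaneous

Q = [CO]·[H₂]³ / ([CH₄]·[H₂O]) = (0.00262)·(0.151)³ / ((0.00837)·(0.00623)) = 0.173
ΔG = RT ln(Q/Keq) = (8.314 J mol⁻¹ K⁻¹)(1300 K) × ln(0.173/1.10)
   = (10.81 kJ/mol)(-1.850) = -20.0 kJ/mol
ΔG < 0, so the forward reaction is spontaneous (proceeds forward).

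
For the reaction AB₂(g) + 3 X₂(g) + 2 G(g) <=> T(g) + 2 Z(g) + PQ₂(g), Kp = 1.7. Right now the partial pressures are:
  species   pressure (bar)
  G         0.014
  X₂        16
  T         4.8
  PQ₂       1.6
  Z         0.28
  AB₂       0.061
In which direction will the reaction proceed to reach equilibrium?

in the reverse direction

Qp = P(T)·P(Z)²·P(PQ₂) / (P(AB₂)·P(X₂)³·P(G)²) = (4.8)·(0.28)²·(1.6) / ((0.061)·(16)³·(0.014)²) = 12
Qp = 12 > Kp = 1.7, so the reverse reaction proceeds.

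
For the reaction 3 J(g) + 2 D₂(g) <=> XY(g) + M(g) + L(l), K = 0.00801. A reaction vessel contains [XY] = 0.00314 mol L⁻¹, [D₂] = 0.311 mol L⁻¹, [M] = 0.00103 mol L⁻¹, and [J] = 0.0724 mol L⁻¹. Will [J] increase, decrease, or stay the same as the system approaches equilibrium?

(L is a pure liquid — omitted from Q.)
Q = [XY]·[M] / ([J]³·[D₂]²) = (0.00314)·(0.00103) / ((0.0724)³·(0.311)²) = 0.0881
Q = 0.0881 > K = 0.00801: net reverse reaction.
J is a reactant, so it increases.

increase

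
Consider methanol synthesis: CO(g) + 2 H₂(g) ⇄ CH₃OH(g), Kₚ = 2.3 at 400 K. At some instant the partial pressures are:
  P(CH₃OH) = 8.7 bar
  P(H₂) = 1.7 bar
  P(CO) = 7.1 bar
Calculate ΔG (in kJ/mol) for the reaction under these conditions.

Qₚ = P(CH₃OH) / (P(CO)·P(H₂)²) = (8.7) / ((7.1)·(1.7)²) = 0.424
ΔG = RT ln(Qₚ/Kₚ) = (8.314 J mol⁻¹ K⁻¹)(400 K) × ln(0.424/2.3)
   = (3.326 kJ/mol)(-1.691) = -5.62 kJ/mol
ΔG < 0, so the forward reaction is spontaneous (proceeds forward).

ΔG = -5.62 kJ/mol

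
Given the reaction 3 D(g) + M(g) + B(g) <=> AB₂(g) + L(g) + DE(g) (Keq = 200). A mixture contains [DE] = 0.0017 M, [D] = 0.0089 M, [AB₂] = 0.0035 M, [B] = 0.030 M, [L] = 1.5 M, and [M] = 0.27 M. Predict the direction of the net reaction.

reverse (toward reactants)

Q = [AB₂]·[L]·[DE] / ([D]³·[M]·[B]) = (0.0035)·(1.5)·(0.0017) / ((0.0089)³·(0.27)·(0.030)) = 1600
Q = 1600 > Keq = 200, so the reverse reaction proceeds.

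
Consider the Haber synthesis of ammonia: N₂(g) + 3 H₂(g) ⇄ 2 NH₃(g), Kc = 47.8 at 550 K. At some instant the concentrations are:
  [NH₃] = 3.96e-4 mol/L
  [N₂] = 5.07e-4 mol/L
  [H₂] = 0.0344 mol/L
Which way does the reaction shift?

Qc = [NH₃]² / ([N₂]·[H₂]³) = (3.96e-4)² / ((5.07e-4)·(0.0344)³) = 7.60
Qc = 7.60 < Kc = 47.8, so the forward reaction proceeds.

in the forward direction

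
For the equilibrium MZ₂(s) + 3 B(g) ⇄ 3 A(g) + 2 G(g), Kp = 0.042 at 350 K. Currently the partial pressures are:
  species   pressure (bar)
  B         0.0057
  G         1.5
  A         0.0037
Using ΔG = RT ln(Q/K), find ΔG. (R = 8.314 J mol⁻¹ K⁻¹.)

(MZ₂ is a pure solid — omitted from Qp.)
Qp = P(A)³·P(G)² / P(B)³ = (0.0037)³·(1.5)² / (0.0057)³ = 0.615
ΔG = RT ln(Qp/Kp) = (8.314 J mol⁻¹ K⁻¹)(350 K) × ln(0.615/0.042)
   = (2.910 kJ/mol)(2.684) = 7.81 kJ/mol
ΔG > 0, so the forward reaction is non-spontaneous (proceeds in reverse).

ΔG = 7.81 kJ/mol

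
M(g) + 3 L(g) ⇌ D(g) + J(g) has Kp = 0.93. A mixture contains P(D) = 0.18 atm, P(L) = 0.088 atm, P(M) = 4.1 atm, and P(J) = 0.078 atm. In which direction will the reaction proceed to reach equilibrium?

Qp = P(D)·P(J) / (P(M)·P(L)³) = (0.18)·(0.078) / ((4.1)·(0.088)³) = 5.0
Qp = 5.0 > Kp = 0.93, so the reverse reaction proceeds.

in the reverse direction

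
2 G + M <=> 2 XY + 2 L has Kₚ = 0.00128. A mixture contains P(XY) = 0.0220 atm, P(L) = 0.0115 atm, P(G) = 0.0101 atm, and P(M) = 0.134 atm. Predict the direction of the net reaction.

Qₚ = P(XY)²·P(L)² / (P(G)²·P(M)) = (0.0220)²·(0.0115)² / ((0.0101)²·(0.134)) = 0.00468
Qₚ = 0.00468 > Kₚ = 0.00128, so the reverse reaction proceeds.

toward reactants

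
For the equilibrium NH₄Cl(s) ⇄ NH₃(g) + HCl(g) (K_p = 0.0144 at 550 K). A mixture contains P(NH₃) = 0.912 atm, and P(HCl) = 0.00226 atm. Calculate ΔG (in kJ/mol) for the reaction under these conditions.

(NH₄Cl is a pure solid — omitted from Q_p.)
Q_p = P(NH₃)·P(HCl) = (0.912)·(0.00226) = 0.00206
ΔG = RT ln(Q_p/K_p) = (8.314 J mol⁻¹ K⁻¹)(550 K) × ln(0.00206/0.0144)
   = (4.573 kJ/mol)(-1.945) = -8.89 kJ/mol
ΔG < 0, so the forward reaction is spontaneous (proceeds forward).

ΔG = -8.89 kJ/mol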